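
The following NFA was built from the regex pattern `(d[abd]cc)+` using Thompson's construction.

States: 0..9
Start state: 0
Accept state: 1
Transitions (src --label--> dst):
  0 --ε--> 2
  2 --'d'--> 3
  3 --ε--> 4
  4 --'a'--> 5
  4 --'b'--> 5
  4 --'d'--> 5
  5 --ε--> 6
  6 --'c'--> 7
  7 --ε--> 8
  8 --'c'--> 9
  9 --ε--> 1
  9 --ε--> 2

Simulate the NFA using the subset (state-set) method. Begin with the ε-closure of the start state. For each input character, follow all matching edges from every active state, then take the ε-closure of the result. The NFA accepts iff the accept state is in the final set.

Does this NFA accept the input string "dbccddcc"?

Answer: ACCEPT

Steps:
start: ε-closure({0}) = {0,2}
'd' @ 1: {3,4}
'b' @ 2: {5,6}
'c' @ 3: {7,8}
'c' @ 4: {1,2,9}  (accept∈set)
'd' @ 5: {3,4}
'd' @ 6: {5,6}
'c' @ 7: {7,8}
'c' @ 8: {1,2,9}  (accept∈set)
after full input: {1,2,9}  (accept=1 in)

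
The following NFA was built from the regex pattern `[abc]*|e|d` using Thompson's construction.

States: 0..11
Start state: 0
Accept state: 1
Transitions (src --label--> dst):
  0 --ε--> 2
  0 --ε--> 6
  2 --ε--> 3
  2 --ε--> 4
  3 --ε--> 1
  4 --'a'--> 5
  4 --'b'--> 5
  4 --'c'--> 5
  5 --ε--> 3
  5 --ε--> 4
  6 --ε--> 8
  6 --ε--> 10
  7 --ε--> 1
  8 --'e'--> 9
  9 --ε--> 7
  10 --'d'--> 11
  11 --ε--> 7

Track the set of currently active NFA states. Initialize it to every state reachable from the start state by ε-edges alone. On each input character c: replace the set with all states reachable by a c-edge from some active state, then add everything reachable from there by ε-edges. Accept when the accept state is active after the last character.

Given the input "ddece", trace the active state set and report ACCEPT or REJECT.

start: ε-closure({0}) = {0,1,2,3,4,6,8,10}
'd' @ 1: {1,7,11}  (accept∈set)
'd' @ 2: {}  — state set empty
rest 'ece' ignored (set empty)
after full input: {}  (accept=1 not in)

Answer: REJECT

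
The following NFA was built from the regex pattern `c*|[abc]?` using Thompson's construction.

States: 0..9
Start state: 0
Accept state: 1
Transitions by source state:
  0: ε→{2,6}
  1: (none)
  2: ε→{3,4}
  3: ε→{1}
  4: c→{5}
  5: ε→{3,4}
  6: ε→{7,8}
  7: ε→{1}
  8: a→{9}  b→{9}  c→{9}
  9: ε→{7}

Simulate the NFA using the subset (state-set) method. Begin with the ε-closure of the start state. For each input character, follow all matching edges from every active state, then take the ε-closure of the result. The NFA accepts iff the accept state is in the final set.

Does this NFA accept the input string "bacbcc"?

S₀ = ε-closure({0}) = {0,1,2,3,4,6,7,8}
'b' @ 1: {1,7,9}  [accepting]
'a' @ 2: {}  — no active states
rest 'cbcc' ignored (set empty)
end set {} — state 1 not in

Answer: REJECT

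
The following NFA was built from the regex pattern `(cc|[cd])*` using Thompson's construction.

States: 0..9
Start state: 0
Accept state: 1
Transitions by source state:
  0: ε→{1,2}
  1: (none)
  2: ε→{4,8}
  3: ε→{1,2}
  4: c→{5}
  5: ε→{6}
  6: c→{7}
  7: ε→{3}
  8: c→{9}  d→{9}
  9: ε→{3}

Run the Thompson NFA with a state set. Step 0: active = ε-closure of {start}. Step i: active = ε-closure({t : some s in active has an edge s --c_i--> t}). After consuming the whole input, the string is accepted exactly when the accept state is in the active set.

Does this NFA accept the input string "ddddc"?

Answer: ACCEPT

Trace:
start: ε-closure({0}) = {0,1,2,4,8}
'd' @ 1: {1,2,3,4,8,9}  (accept∈set)
'd' @ 2: {1,2,3,4,8,9}  (accept∈set)
'd' @ 3: {1,2,3,4,8,9}  (accept∈set)
'd' @ 4: {1,2,3,4,8,9}  (accept∈set)
'c' @ 5: {1,2,3,4,5,6,8,9}  (accept∈set)
end set {1,2,3,4,5,6,8,9} — state 1 in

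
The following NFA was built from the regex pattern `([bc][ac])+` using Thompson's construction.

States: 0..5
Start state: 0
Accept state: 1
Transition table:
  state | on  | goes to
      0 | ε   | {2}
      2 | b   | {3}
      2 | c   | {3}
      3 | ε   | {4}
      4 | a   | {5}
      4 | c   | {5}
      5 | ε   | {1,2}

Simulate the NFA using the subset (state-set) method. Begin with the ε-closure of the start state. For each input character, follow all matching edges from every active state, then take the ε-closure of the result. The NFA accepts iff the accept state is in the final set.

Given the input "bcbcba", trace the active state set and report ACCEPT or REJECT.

S₀ = ε-closure({0}) = {0,2}
'b' @ 1: {3,4}
'c' @ 2: {1,2,5}  (accept∈set)
'b' @ 3: {3,4}
'c' @ 4: {1,2,5}  (accept∈set)
'b' @ 5: {3,4}
'a' @ 6: {1,2,5}  (accept∈set)
end set {1,2,5} — state 1 in

Answer: ACCEPT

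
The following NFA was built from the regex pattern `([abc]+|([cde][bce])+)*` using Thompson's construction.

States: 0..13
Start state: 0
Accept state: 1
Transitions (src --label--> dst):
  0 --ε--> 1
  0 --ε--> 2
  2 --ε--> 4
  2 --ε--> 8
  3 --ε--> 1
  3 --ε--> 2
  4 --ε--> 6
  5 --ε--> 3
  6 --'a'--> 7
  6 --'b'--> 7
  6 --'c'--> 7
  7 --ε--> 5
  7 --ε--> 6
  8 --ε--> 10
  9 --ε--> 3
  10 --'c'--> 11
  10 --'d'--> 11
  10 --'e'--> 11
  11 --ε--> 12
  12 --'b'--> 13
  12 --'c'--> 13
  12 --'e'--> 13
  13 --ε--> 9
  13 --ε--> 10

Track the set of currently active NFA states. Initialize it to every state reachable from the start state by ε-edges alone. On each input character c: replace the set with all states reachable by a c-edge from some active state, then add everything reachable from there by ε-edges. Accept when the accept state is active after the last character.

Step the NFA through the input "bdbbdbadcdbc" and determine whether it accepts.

initial (ε-close {0}): {0,1,2,4,6,8,10}
'b' @ 1: {1,2,3,4,5,6,7,8,10}  ✓accept
'd' @ 2: {11,12}
'b' @ 3: {1,2,3,4,6,8,9,10,13}  ✓accept
'b' @ 4: {1,2,3,4,5,6,7,8,10}  ✓accept
'd' @ 5: {11,12}
'b' @ 6: {1,2,3,4,6,8,9,10,13}  ✓accept
'a' @ 7: {1,2,3,4,5,6,7,8,10}  ✓accept
'd' @ 8: {11,12}
'c' @ 9: {1,2,3,4,6,8,9,10,13}  ✓accept
'd' @ 10: {11,12}
'b' @ 11: {1,2,3,4,6,8,9,10,13}  ✓accept
'c' @ 12: {1,2,3,4,5,6,7,8,10,11,12}  ✓accept
final: {1,2,3,4,5,6,7,8,10,11,12}; accept 1 in set

Answer: ACCEPT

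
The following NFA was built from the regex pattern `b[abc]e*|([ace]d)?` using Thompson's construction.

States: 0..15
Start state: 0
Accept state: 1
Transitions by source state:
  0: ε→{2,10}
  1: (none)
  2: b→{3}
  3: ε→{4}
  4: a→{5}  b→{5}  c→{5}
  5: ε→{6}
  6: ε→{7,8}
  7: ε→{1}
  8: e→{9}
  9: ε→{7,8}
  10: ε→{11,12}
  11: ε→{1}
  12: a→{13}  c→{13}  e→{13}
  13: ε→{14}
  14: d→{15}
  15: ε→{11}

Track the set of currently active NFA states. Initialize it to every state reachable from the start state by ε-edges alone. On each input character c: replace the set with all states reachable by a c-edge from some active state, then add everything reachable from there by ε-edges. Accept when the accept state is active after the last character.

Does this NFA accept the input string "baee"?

Answer: ACCEPT

Derivation:
initial (ε-close {0}): {0,1,2,10,11,12}
'b' @ 1: {3,4}
'a' @ 2: {1,5,6,7,8}  [accepting]
'e' @ 3: {1,7,8,9}  [accepting]
'e' @ 4: {1,7,8,9}  [accepting]
after full input: {1,7,8,9}  (accept=1 in)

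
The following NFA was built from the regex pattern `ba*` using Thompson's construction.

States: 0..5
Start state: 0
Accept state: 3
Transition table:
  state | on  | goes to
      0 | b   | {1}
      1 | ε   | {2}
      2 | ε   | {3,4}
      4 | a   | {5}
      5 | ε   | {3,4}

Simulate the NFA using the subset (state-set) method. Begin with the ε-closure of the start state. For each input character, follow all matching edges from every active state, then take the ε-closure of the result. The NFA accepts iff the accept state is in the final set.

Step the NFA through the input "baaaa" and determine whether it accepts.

initial (ε-close {0}): {0}
'b' @ 1: {1,2,3,4}  [accepting]
'a' @ 2: {3,4,5}  [accepting]
'a' @ 3: {3,4,5}  [accepting]
'a' @ 4: {3,4,5}  [accepting]
'a' @ 5: {3,4,5}  [accepting]
final: {3,4,5}; accept 3 in set

Answer: ACCEPT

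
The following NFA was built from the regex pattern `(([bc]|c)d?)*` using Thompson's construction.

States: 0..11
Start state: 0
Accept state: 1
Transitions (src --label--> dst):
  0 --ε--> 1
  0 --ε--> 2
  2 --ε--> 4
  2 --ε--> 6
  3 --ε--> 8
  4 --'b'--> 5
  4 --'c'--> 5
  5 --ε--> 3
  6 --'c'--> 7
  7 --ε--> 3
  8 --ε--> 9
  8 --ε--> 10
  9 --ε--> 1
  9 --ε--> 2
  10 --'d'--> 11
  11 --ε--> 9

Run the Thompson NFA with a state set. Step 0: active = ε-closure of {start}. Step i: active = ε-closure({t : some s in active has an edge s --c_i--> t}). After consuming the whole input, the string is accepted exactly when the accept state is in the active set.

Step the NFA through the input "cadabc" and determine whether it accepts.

S₀ = ε-closure({0}) = {0,1,2,4,6}
'c' @ 1: {1,2,3,4,5,6,7,8,9,10}  ✓accept
'a' @ 2: {}  — dead — no transitions
rest 'dabc' ignored (set empty)
end set {} — state 1 not in

Answer: REJECT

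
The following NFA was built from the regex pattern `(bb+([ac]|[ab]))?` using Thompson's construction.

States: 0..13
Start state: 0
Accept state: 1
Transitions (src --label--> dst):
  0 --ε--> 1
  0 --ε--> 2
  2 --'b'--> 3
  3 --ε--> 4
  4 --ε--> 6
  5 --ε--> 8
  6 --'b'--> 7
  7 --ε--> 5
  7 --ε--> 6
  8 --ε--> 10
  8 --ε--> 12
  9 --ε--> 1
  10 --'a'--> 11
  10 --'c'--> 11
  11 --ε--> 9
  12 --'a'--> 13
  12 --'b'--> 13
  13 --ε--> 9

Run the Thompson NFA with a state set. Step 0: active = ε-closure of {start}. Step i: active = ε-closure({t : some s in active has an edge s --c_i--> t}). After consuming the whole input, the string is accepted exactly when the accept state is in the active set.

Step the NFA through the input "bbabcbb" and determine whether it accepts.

start: ε-closure({0}) = {0,1,2}
'b' @ 1: {3,4,6}
'b' @ 2: {5,6,7,8,10,12}
'a' @ 3: {1,9,11,13}  (accept∈set)
'b' @ 4: {}  — state set empty
rest 'cbb' ignored (set empty)
final: {}; accept 1 not in set

Answer: REJECT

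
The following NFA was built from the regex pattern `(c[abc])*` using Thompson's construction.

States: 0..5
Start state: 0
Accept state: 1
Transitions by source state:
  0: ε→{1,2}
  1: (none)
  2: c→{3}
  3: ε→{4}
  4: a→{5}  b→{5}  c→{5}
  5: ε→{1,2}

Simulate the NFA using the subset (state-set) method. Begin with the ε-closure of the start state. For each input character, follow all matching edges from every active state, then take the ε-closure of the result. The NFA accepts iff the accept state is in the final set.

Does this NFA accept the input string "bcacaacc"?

Answer: REJECT

Trace:
S₀ = ε-closure({0}) = {0,1,2}
'b' @ 1: {}  — dead — no transitions
rest 'cacaacc' ignored (set empty)
after full input: {}  (accept=1 not in)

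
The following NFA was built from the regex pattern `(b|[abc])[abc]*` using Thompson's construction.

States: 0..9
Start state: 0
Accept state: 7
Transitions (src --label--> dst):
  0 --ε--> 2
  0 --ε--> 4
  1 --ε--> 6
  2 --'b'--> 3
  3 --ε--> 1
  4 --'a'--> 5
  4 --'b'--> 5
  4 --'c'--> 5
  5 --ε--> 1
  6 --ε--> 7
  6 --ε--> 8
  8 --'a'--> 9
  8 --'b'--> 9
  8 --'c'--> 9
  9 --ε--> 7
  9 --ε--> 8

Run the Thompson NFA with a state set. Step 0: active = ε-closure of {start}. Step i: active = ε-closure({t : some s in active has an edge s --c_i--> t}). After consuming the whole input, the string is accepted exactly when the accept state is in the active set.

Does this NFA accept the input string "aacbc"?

S₀ = ε-closure({0}) = {0,2,4}
'a' @ 1: {1,5,6,7,8}  ✓accept
'a' @ 2: {7,8,9}  ✓accept
'c' @ 3: {7,8,9}  ✓accept
'b' @ 4: {7,8,9}  ✓accept
'c' @ 5: {7,8,9}  ✓accept
final: {7,8,9}; accept 7 in set

Answer: ACCEPT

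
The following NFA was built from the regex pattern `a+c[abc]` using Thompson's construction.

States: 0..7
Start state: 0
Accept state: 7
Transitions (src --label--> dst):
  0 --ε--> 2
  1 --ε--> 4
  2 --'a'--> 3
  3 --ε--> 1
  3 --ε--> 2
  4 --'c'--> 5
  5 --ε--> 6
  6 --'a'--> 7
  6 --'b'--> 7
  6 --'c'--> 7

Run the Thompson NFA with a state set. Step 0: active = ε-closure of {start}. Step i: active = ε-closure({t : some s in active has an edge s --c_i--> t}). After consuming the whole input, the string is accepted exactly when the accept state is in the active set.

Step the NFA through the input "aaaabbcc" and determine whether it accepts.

Answer: REJECT

Derivation:
initial (ε-close {0}): {0,2}
'a' @ 1: {1,2,3,4}
'a' @ 2: {1,2,3,4}
'a' @ 3: {1,2,3,4}
'a' @ 4: {1,2,3,4}
'b' @ 5: {}  — dead — no transitions
rest 'bcc' ignored (set empty)
after full input: {}  (accept=7 not in)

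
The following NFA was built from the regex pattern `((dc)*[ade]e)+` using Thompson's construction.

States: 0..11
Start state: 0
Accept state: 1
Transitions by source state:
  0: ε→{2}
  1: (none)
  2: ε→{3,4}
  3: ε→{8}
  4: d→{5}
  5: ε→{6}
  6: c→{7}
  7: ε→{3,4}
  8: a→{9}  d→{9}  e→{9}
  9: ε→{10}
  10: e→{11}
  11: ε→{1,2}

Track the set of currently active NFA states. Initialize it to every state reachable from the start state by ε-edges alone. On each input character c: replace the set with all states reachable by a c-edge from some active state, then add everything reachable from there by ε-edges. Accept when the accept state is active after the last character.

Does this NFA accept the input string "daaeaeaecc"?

start: ε-closure({0}) = {0,2,3,4,8}
'd' @ 1: {5,6,9,10}
'a' @ 2: {}  — state set empty
rest 'aeaeaecc' ignored (set empty)
after full input: {}  (accept=1 not in)

Answer: REJECT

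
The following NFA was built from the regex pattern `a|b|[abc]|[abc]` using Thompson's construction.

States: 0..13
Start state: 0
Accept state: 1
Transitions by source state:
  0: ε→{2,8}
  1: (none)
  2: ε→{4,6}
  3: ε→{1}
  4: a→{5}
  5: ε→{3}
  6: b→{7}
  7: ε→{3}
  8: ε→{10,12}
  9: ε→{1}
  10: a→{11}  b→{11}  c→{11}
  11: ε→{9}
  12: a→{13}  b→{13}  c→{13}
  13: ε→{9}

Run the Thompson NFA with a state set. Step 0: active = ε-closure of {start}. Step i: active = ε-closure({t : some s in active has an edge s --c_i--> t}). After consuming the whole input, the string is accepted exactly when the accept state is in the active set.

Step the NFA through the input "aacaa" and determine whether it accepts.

Answer: REJECT

Trace:
S₀ = ε-closure({0}) = {0,2,4,6,8,10,12}
'a' @ 1: {1,3,5,9,11,13}  [accepting]
'a' @ 2: {}  — dead — no transitions
rest 'caa' ignored (set empty)
final: {}; accept 1 not in set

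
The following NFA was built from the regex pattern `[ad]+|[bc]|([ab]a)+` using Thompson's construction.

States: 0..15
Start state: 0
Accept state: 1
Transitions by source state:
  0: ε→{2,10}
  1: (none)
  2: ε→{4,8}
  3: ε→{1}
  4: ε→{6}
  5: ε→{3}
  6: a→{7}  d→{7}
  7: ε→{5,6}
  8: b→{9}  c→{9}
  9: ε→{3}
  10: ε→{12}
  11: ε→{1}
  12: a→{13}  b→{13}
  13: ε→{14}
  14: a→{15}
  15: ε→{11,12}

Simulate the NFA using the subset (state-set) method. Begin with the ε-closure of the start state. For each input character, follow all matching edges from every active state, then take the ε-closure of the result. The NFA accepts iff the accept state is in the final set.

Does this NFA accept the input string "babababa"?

Answer: ACCEPT

Trace:
start: ε-closure({0}) = {0,2,4,6,8,10,12}
'b' @ 1: {1,3,9,13,14}  ✓accept
'a' @ 2: {1,11,12,15}  ✓accept
'b' @ 3: {13,14}
'a' @ 4: {1,11,12,15}  ✓accept
'b' @ 5: {13,14}
'a' @ 6: {1,11,12,15}  ✓accept
'b' @ 7: {13,14}
'a' @ 8: {1,11,12,15}  ✓accept
end set {1,11,12,15} — state 1 in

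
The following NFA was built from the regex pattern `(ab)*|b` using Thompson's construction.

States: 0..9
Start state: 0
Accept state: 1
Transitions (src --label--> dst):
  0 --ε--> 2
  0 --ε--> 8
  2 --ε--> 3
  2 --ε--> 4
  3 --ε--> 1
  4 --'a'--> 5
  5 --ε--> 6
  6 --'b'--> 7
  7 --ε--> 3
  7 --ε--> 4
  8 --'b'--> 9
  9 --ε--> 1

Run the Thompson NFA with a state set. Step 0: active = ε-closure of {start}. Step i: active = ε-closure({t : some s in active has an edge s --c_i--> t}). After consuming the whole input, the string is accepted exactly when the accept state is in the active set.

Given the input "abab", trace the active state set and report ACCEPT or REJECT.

start: ε-closure({0}) = {0,1,2,3,4,8}
'a' @ 1: {5,6}
'b' @ 2: {1,3,4,7}  ✓accept
'a' @ 3: {5,6}
'b' @ 4: {1,3,4,7}  ✓accept
final: {1,3,4,7}; accept 1 in set

Answer: ACCEPT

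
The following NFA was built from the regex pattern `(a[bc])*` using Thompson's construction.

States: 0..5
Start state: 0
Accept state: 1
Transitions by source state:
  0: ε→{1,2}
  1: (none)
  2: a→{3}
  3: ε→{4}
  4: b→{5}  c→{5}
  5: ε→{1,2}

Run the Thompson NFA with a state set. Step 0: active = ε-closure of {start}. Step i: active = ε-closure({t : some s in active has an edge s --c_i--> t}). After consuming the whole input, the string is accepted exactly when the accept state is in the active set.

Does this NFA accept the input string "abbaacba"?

Answer: REJECT

Derivation:
start: ε-closure({0}) = {0,1,2}
'a' @ 1: {3,4}
'b' @ 2: {1,2,5}  (accept∈set)
'b' @ 3: {}  — no active states
rest 'aacba' ignored (set empty)
final: {}; accept 1 not in set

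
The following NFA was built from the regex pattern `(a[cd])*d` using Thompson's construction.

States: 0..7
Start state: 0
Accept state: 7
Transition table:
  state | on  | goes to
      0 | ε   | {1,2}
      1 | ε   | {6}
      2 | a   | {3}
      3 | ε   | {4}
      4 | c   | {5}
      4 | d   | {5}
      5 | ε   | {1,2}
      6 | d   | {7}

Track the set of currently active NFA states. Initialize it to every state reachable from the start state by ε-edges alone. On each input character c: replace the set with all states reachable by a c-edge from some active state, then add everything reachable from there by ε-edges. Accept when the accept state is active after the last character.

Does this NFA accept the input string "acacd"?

S₀ = ε-closure({0}) = {0,1,2,6}
'a' @ 1: {3,4}
'c' @ 2: {1,2,5,6}
'a' @ 3: {3,4}
'c' @ 4: {1,2,5,6}
'd' @ 5: {7}  ✓accept
final: {7}; accept 7 in set

Answer: ACCEPT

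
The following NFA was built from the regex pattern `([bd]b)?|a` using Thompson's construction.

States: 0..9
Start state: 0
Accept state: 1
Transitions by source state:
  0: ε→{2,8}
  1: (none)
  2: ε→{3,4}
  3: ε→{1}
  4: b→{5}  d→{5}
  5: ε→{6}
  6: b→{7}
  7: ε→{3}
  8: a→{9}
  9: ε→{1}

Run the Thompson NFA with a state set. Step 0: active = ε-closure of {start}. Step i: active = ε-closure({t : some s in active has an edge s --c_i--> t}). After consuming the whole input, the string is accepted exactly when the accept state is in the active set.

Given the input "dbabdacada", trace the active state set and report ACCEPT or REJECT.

Answer: REJECT

Steps:
initial (ε-close {0}): {0,1,2,3,4,8}
'd' @ 1: {5,6}
'b' @ 2: {1,3,7}  ✓accept
'a' @ 3: {}  — no active states
rest 'bdacada' ignored (set empty)
end set {} — state 1 not in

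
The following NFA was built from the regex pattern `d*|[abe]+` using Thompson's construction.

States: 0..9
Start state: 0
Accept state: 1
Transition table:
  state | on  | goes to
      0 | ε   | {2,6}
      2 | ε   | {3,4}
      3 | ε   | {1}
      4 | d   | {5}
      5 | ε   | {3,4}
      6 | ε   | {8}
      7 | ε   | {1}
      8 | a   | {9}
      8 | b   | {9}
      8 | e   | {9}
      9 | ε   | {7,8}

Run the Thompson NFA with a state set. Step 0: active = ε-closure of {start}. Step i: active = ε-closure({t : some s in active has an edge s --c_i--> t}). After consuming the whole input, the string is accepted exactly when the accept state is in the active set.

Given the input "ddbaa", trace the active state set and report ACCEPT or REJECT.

Answer: REJECT

Derivation:
start: ε-closure({0}) = {0,1,2,3,4,6,8}
'd' @ 1: {1,3,4,5}  [accepting]
'd' @ 2: {1,3,4,5}  [accepting]
'b' @ 3: {}  — dead — no transitions
rest 'aa' ignored (set empty)
final: {}; accept 1 not in set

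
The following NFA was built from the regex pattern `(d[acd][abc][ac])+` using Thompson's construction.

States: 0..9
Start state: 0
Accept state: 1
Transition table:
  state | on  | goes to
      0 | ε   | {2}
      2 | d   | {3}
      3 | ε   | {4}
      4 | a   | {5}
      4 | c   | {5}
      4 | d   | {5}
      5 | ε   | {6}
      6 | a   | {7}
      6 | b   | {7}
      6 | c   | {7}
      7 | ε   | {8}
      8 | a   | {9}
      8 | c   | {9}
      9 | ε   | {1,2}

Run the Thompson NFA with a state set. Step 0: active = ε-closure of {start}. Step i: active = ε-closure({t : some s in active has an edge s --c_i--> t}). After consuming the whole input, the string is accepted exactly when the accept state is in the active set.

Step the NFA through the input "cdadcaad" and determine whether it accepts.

Answer: REJECT

Steps:
S₀ = ε-closure({0}) = {0,2}
'c' @ 1: {}  — dead — no transitions
rest 'dadcaad' ignored (set empty)
final: {}; accept 1 not in set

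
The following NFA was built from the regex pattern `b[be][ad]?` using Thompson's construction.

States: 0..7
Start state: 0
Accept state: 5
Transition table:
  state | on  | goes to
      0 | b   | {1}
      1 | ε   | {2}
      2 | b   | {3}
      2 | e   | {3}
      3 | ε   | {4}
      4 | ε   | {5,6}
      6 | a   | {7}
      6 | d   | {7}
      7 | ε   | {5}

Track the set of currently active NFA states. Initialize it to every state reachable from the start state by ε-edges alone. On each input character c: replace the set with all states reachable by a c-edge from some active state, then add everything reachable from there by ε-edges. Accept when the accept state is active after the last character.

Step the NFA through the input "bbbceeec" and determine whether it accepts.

Answer: REJECT

Derivation:
initial (ε-close {0}): {0}
'b' @ 1: {1,2}
'b' @ 2: {3,4,5,6}  (accept∈set)
'b' @ 3: {}  — no active states
rest 'ceeec' ignored (set empty)
after full input: {}  (accept=5 not in)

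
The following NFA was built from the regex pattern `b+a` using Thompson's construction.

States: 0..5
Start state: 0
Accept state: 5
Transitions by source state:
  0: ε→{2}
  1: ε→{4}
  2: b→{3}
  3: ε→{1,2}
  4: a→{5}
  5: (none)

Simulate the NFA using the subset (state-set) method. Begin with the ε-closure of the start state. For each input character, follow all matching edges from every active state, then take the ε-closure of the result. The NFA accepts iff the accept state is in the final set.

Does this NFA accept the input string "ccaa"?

Answer: REJECT

Trace:
initial (ε-close {0}): {0,2}
'c' @ 1: {}  — no active states
rest 'caa' ignored (set empty)
final: {}; accept 5 not in set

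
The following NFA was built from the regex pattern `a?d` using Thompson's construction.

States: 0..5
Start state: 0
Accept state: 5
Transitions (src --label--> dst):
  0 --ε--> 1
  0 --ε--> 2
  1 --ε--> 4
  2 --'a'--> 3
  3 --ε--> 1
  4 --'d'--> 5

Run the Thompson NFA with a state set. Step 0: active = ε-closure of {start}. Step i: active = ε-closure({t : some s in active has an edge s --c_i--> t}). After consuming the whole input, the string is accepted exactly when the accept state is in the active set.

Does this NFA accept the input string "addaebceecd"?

Answer: REJECT

Trace:
start: ε-closure({0}) = {0,1,2,4}
'a' @ 1: {1,3,4}
'd' @ 2: {5}  [accepting]
'd' @ 3: {}  — state set empty
rest 'aebceecd' ignored (set empty)
after full input: {}  (accept=5 not in)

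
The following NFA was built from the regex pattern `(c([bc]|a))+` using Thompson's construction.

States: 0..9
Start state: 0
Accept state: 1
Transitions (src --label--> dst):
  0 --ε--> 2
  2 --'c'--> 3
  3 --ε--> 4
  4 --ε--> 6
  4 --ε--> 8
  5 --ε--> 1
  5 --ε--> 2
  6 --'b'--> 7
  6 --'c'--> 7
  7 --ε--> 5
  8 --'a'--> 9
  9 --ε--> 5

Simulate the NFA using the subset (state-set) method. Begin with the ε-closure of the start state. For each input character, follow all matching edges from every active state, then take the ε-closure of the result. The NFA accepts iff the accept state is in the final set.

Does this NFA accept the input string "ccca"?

Answer: ACCEPT

Steps:
initial (ε-close {0}): {0,2}
'c' @ 1: {3,4,6,8}
'c' @ 2: {1,2,5,7}  ✓accept
'c' @ 3: {3,4,6,8}
'a' @ 4: {1,2,5,9}  ✓accept
after full input: {1,2,5,9}  (accept=1 in)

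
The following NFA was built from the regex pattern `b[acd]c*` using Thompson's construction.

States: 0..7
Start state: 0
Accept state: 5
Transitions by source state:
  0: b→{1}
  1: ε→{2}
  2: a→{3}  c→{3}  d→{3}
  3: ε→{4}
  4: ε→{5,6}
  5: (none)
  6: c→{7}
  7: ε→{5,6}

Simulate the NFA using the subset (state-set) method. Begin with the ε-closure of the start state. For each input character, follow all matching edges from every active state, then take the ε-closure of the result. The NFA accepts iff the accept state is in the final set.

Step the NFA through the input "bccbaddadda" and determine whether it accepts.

start: ε-closure({0}) = {0}
'b' @ 1: {1,2}
'c' @ 2: {3,4,5,6}  (accept∈set)
'c' @ 3: {5,6,7}  (accept∈set)
'b' @ 4: {}  — no active states
rest 'addadda' ignored (set empty)
end set {} — state 5 not in

Answer: REJECT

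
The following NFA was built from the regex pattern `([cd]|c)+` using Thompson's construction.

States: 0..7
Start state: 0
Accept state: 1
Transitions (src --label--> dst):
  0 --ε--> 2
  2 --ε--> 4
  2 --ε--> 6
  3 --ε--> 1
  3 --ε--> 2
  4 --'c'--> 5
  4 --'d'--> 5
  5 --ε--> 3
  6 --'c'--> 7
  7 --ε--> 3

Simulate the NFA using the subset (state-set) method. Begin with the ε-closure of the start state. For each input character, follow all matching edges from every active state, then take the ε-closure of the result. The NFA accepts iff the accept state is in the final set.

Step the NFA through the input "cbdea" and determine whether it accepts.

Answer: REJECT

Steps:
S₀ = ε-closure({0}) = {0,2,4,6}
'c' @ 1: {1,2,3,4,5,6,7}  [accepting]
'b' @ 2: {}  — dead — no transitions
rest 'dea' ignored (set empty)
final: {}; accept 1 not in set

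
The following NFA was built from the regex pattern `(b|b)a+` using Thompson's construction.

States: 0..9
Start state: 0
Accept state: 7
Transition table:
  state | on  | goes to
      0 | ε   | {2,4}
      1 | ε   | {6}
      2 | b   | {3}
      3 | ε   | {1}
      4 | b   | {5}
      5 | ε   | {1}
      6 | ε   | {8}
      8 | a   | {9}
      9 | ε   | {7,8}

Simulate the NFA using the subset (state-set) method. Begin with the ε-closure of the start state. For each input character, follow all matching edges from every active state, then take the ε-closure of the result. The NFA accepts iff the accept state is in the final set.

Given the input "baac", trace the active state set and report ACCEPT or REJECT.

Answer: REJECT

Steps:
S₀ = ε-closure({0}) = {0,2,4}
'b' @ 1: {1,3,5,6,8}
'a' @ 2: {7,8,9}  (accept∈set)
'a' @ 3: {7,8,9}  (accept∈set)
'c' @ 4: {}  — state set empty
after full input: {}  (accept=7 not in)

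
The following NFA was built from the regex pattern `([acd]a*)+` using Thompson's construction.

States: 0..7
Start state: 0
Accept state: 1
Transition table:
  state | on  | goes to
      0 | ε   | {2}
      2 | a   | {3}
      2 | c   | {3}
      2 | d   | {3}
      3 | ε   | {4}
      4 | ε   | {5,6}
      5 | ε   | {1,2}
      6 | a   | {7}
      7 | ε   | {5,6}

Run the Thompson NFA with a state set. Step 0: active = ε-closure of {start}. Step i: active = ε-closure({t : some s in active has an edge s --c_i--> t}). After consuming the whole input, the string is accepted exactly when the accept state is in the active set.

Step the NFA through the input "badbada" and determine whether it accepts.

Answer: REJECT

Derivation:
initial (ε-close {0}): {0,2}
'b' @ 1: {}  — state set empty
rest 'adbada' ignored (set empty)
after full input: {}  (accept=1 not in)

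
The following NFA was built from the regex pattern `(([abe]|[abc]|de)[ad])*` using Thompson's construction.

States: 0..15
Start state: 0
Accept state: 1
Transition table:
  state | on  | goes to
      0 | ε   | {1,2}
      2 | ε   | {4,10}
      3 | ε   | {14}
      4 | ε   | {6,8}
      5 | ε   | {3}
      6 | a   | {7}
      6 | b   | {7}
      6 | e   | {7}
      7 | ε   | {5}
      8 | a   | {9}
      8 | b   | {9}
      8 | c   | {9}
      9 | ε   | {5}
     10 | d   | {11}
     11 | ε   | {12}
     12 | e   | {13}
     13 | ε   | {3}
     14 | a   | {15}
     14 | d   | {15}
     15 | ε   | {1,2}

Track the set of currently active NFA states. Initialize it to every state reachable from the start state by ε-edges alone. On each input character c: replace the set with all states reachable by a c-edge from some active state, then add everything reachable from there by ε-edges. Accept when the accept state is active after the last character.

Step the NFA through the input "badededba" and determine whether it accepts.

initial (ε-close {0}): {0,1,2,4,6,8,10}
'b' @ 1: {3,5,7,9,14}
'a' @ 2: {1,2,4,6,8,10,15}  (accept∈set)
'd' @ 3: {11,12}
'e' @ 4: {3,13,14}
'd' @ 5: {1,2,4,6,8,10,15}  (accept∈set)
'e' @ 6: {3,5,7,14}
'd' @ 7: {1,2,4,6,8,10,15}  (accept∈set)
'b' @ 8: {3,5,7,9,14}
'a' @ 9: {1,2,4,6,8,10,15}  (accept∈set)
after full input: {1,2,4,6,8,10,15}  (accept=1 in)

Answer: ACCEPT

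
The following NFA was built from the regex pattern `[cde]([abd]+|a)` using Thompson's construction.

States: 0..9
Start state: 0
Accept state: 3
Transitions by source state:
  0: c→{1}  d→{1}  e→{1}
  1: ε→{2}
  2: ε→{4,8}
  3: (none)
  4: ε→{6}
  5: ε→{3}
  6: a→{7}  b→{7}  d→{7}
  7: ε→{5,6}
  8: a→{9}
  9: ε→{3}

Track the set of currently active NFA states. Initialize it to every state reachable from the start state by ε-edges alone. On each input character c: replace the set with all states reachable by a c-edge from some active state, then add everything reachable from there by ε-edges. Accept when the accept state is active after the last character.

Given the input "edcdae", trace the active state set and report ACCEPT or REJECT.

Answer: REJECT

Steps:
initial (ε-close {0}): {0}
'e' @ 1: {1,2,4,6,8}
'd' @ 2: {3,5,6,7}  [accepting]
'c' @ 3: {}  — dead — no transitions
rest 'dae' ignored (set empty)
after full input: {}  (accept=3 not in)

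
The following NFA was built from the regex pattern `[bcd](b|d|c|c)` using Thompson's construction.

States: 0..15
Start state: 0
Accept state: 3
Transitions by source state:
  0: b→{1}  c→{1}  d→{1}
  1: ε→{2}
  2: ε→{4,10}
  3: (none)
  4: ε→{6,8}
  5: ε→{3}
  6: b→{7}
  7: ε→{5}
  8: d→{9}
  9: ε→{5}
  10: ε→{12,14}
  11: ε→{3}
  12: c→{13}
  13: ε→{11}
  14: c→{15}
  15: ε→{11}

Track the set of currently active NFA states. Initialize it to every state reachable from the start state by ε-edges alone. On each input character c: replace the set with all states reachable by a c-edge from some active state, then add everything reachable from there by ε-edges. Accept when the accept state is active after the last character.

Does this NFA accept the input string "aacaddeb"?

Answer: REJECT

Trace:
S₀ = ε-closure({0}) = {0}
'a' @ 1: {}  — dead — no transitions
rest 'acaddeb' ignored (set empty)
end set {} — state 3 not in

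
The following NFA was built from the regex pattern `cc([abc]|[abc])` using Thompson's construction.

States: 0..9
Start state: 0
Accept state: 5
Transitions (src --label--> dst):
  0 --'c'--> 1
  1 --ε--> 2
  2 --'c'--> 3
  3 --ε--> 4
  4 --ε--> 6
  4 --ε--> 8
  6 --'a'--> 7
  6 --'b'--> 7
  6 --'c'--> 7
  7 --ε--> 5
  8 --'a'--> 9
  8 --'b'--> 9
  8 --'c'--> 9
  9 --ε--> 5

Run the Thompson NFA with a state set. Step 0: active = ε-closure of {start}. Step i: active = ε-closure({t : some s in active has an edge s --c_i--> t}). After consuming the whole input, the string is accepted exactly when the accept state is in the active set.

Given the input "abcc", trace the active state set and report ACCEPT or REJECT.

Answer: REJECT

Steps:
initial (ε-close {0}): {0}
'a' @ 1: {}  — dead — no transitions
rest 'bcc' ignored (set empty)
end set {} — state 5 not in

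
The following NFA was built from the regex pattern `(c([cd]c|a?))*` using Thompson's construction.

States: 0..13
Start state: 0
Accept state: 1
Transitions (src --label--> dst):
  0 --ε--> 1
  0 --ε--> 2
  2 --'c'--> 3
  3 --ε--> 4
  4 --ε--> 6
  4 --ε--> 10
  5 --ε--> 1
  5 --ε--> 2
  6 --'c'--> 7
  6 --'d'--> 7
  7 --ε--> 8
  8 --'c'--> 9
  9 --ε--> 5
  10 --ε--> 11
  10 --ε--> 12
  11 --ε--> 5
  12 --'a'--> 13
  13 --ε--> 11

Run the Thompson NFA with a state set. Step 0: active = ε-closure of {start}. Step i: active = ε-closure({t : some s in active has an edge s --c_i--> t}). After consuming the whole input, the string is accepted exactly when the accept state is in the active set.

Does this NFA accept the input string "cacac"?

initial (ε-close {0}): {0,1,2}
'c' @ 1: {1,2,3,4,5,6,10,11,12}  (accept∈set)
'a' @ 2: {1,2,5,11,13}  (accept∈set)
'c' @ 3: {1,2,3,4,5,6,10,11,12}  (accept∈set)
'a' @ 4: {1,2,5,11,13}  (accept∈set)
'c' @ 5: {1,2,3,4,5,6,10,11,12}  (accept∈set)
after full input: {1,2,3,4,5,6,10,11,12}  (accept=1 in)

Answer: ACCEPT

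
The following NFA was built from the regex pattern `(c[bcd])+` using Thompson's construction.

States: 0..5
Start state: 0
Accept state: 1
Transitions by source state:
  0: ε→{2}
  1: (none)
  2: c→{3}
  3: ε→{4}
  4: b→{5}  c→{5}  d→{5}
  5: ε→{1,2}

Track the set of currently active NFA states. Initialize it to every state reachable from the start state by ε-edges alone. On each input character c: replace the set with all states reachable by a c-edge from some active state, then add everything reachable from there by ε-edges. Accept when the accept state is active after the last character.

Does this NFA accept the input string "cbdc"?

Answer: REJECT

Trace:
start: ε-closure({0}) = {0,2}
'c' @ 1: {3,4}
'b' @ 2: {1,2,5}  [accepting]
'd' @ 3: {}  — dead — no transitions
rest 'c' ignored (set empty)
end set {} — state 1 not in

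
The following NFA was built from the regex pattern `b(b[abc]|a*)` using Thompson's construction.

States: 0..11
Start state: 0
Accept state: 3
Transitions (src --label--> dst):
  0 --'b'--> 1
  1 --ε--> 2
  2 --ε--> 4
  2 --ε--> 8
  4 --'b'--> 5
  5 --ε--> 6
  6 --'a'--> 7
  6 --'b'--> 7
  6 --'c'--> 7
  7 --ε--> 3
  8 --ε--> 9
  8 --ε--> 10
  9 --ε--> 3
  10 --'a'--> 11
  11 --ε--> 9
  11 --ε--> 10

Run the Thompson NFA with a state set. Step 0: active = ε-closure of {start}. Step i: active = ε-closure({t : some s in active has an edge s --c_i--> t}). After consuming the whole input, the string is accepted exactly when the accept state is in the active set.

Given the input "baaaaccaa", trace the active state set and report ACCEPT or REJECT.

Answer: REJECT

Derivation:
start: ε-closure({0}) = {0}
'b' @ 1: {1,2,3,4,8,9,10}  (accept∈set)
'a' @ 2: {3,9,10,11}  (accept∈set)
'a' @ 3: {3,9,10,11}  (accept∈set)
'a' @ 4: {3,9,10,11}  (accept∈set)
'a' @ 5: {3,9,10,11}  (accept∈set)
'c' @ 6: {}  — no active states
rest 'caa' ignored (set empty)
end set {} — state 3 not in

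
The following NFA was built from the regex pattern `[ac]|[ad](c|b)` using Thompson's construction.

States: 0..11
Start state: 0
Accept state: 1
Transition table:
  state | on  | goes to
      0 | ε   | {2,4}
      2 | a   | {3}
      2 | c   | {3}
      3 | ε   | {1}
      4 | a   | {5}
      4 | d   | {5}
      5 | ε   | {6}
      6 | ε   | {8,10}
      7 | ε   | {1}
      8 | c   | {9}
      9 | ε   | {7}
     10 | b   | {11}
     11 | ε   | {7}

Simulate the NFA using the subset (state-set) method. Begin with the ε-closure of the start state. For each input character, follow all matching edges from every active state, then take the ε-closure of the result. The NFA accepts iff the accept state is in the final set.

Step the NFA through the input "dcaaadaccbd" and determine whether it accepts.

initial (ε-close {0}): {0,2,4}
'd' @ 1: {5,6,8,10}
'c' @ 2: {1,7,9}  [accepting]
'a' @ 3: {}  — state set empty
rest 'aadaccbd' ignored (set empty)
after full input: {}  (accept=1 not in)

Answer: REJECT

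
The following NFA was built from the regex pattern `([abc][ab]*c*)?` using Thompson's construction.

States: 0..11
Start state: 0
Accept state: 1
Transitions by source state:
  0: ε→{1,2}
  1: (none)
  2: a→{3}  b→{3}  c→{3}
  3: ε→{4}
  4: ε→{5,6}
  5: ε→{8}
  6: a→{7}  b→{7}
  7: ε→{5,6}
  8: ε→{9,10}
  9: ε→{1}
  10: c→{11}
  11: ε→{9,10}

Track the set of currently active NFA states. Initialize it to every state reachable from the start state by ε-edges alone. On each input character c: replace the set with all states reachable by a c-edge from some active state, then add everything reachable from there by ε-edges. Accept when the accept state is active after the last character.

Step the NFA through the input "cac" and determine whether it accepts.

initial (ε-close {0}): {0,1,2}
'c' @ 1: {1,3,4,5,6,8,9,10}  [accepting]
'a' @ 2: {1,5,6,7,8,9,10}  [accepting]
'c' @ 3: {1,9,10,11}  [accepting]
end set {1,9,10,11} — state 1 in

Answer: ACCEPT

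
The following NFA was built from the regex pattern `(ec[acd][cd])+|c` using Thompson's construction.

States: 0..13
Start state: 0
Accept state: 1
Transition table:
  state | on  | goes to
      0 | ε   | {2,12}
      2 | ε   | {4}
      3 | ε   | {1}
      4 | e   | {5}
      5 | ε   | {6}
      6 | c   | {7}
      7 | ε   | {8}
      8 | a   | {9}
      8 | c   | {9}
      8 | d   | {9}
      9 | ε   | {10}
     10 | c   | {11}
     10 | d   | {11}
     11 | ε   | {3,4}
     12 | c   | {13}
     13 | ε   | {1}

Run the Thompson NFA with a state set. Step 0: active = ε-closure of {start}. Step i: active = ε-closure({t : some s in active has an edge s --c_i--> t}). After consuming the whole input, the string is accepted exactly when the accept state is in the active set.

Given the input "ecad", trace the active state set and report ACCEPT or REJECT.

start: ε-closure({0}) = {0,2,4,12}
'e' @ 1: {5,6}
'c' @ 2: {7,8}
'a' @ 3: {9,10}
'd' @ 4: {1,3,4,11}  [accepting]
after full input: {1,3,4,11}  (accept=1 in)

Answer: ACCEPT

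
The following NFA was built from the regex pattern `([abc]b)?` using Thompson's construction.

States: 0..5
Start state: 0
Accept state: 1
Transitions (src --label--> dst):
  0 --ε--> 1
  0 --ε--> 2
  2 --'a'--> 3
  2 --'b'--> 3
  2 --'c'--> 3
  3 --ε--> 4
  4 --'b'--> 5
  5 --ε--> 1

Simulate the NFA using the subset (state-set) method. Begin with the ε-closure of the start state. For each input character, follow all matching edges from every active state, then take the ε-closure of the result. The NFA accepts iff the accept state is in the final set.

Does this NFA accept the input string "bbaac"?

start: ε-closure({0}) = {0,1,2}
'b' @ 1: {3,4}
'b' @ 2: {1,5}  (accept∈set)
'a' @ 3: {}  — dead — no transitions
rest 'ac' ignored (set empty)
after full input: {}  (accept=1 not in)

Answer: REJECT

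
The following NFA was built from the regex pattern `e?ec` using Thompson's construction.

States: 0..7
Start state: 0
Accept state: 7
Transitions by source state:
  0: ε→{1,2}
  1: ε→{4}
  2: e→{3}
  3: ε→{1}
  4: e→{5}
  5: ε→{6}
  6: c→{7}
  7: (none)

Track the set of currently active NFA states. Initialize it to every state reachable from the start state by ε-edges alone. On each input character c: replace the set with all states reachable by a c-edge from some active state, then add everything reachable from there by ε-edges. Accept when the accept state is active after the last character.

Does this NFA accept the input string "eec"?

initial (ε-close {0}): {0,1,2,4}
'e' @ 1: {1,3,4,5,6}
'e' @ 2: {5,6}
'c' @ 3: {7}  [accepting]
final: {7}; accept 7 in set

Answer: ACCEPT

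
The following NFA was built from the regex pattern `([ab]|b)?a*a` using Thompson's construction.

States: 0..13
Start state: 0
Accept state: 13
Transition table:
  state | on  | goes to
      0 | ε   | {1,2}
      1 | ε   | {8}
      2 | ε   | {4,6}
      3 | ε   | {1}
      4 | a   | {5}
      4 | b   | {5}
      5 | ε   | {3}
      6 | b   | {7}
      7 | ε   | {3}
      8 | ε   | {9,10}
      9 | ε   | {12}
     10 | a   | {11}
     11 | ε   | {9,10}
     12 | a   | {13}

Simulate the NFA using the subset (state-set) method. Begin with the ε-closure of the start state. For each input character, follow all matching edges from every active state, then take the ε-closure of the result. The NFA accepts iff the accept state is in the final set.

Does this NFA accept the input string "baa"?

initial (ε-close {0}): {0,1,2,4,6,8,9,10,12}
'b' @ 1: {1,3,5,7,8,9,10,12}
'a' @ 2: {9,10,11,12,13}  [accepting]
'a' @ 3: {9,10,11,12,13}  [accepting]
final: {9,10,11,12,13}; accept 13 in set

Answer: ACCEPT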